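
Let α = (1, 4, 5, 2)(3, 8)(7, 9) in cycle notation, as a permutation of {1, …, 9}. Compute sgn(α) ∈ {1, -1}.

-1

The cycle lengths are 4, 2, 2, 1.
A cycle of length ℓ contributes ℓ−1 transpositions, so α is a product of 3 + 1 + 1 = 5 transpositions — odd.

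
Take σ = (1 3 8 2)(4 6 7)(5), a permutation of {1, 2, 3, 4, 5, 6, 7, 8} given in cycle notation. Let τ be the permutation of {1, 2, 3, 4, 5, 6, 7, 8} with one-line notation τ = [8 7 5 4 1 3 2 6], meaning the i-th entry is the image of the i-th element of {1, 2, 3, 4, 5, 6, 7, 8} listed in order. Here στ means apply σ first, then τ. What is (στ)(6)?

σ(6) = 7, then τ(7) = 2; composing gives (στ)(6) = 2.

2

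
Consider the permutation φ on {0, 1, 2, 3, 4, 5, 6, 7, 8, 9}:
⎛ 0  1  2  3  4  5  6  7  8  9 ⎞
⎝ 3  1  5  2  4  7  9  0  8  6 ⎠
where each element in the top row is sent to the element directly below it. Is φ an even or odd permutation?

odd

In disjoint-cycle form the cycle lengths are 5, 2, 1, 1, 1.
A cycle of length ℓ contributes ℓ−1 transpositions, so φ is a product of 4 + 1 = 5 transpositions — odd.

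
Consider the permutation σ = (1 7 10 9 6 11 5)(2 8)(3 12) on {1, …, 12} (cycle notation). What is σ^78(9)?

9 lies in the 7-cycle (1 7 10 9 6 11 5).
Powers repeat with period 7 on this cycle, and 78 mod 7 = 1, so σ^78(9) = σ^1(9).
Stepping 1 place around the cycle: 9 → 6.

6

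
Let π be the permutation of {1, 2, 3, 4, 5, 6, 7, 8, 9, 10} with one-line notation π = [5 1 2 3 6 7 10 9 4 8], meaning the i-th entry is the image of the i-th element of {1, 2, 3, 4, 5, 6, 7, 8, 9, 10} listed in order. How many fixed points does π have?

No element satisfies π(x) = x, so there are 0 fixed points.

0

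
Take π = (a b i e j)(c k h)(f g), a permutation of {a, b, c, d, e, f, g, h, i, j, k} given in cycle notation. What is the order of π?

30

The disjoint cycles have lengths 5, 3, 2, 1.
The order is lcm(5, 3, 2) = 30.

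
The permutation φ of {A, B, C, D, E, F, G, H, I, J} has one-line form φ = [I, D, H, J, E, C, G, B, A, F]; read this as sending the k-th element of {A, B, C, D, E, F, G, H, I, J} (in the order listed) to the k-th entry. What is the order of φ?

Writing φ as disjoint cycles, the cycle lengths are 6, 2, 1, 1.
The order of φ is the least common multiple of its cycle lengths: lcm(6, 2) = 6.

6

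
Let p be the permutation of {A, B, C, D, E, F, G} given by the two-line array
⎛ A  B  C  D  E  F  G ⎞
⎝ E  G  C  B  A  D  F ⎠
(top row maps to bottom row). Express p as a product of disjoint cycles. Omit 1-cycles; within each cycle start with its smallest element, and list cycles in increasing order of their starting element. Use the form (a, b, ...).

From A: A → E → A, closing the cycle (A, E).
Repeating from the next unused element and collecting all non-trivial cycles gives (A, E)(B, G, F, D).

(A, E)(B, G, F, D)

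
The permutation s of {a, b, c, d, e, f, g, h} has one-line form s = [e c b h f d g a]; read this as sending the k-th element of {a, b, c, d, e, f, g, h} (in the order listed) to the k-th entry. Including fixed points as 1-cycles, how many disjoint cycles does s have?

3

The cycle decomposition is (a, e, f, d, h)(b, c)(g), which has 3 cycles (counting 1-cycles).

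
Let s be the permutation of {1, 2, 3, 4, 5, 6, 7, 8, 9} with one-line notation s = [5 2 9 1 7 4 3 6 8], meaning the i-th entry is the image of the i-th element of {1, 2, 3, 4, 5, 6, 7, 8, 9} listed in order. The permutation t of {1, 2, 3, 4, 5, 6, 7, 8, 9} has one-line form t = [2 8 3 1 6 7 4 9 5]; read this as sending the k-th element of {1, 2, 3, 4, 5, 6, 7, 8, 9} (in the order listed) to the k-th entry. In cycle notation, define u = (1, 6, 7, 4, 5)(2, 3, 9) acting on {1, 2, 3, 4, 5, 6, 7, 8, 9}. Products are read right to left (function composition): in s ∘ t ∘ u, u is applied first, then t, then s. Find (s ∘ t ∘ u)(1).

Apply the permutations in order: u(1) = 6, then t(6) = 7, then s(7) = 3. So (s ∘ t ∘ u)(1) = 3.

3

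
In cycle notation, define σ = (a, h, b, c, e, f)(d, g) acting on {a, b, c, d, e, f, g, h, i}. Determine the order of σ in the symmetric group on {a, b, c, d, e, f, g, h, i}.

The disjoint cycles have lengths 6, 2, 1.
The order is lcm(6, 2) = 6.

6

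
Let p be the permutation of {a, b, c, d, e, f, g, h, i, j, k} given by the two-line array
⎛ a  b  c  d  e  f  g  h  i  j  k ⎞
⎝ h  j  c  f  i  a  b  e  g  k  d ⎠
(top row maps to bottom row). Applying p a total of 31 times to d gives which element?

Tracing d → f → … returns to d after 10 steps, so d lies in a 10-cycle (a h e i g b j k d f).
On a 10-cycle, p^10 is the identity, so p^31 = p^1 there (31 ≡ 1 mod 10).
Stepping 1 place around the cycle: d → f.

f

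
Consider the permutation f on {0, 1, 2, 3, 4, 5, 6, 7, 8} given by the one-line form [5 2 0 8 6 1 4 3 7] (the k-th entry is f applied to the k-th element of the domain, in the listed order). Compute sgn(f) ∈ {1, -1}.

1

In disjoint-cycle form the cycle lengths are 4, 3, 2.
A cycle is odd iff its length is even; f has 2 even-length cycles, so sgn(f) = (−1)^2 and f is even.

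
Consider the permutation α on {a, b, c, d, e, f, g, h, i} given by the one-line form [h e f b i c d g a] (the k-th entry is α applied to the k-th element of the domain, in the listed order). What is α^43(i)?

a

Tracing i → a → … returns to i after 7 steps, so i lies in a 7-cycle (a h g d b e i).
Since the cycle has length 7, α^43 acts on it the same as α^1 (43 mod 7 = 1).
Stepping 1 place around the cycle: i → a.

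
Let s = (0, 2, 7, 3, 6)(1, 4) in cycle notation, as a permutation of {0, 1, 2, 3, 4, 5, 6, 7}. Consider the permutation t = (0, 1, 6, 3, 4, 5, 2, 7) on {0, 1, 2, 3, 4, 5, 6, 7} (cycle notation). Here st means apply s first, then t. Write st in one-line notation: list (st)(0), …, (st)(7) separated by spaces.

7 5 0 3 6 2 1 4

(st)(x) = t(s(x)). Computing each image: t(s(0)) = t(2) = 7, t(s(1)) = t(4) = 5, t(s(2)) = t(7) = 0, t(s(3)) = t(6) = 3, t(s(4)) = t(1) = 6, t(s(5)) = t(5) = 2, t(s(6)) = t(0) = 1, t(s(7)) = t(3) = 4.
Hence st = [7 5 0 3 6 2 1 4].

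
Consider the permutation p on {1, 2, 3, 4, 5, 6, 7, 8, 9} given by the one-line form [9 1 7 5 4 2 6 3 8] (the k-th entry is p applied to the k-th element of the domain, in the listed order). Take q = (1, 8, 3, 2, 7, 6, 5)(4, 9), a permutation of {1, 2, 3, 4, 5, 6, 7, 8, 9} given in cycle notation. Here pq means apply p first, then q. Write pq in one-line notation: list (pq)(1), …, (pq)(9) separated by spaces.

Chase each element through p then q: 1 → 9 → 4; 2 → 1 → 8; 3 → 7 → 6; 4 → 5 → 1; 5 → 4 → 9; 6 → 2 → 7; 7 → 6 → 5; 8 → 3 → 2; 9 → 8 → 3.
Collecting the images, pq = [4 8 6 1 9 7 5 2 3].

4 8 6 1 9 7 5 2 3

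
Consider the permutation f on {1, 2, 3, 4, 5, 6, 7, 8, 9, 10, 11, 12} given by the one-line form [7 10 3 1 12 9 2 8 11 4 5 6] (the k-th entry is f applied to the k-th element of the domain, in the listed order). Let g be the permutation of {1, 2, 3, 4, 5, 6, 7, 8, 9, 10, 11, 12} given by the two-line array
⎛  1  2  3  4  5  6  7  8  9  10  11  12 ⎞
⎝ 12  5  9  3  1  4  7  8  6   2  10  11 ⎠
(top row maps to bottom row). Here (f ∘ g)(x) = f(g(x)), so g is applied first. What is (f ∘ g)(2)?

12

g(2) = 5, then f(5) = 12; composing gives (f ∘ g)(2) = 12.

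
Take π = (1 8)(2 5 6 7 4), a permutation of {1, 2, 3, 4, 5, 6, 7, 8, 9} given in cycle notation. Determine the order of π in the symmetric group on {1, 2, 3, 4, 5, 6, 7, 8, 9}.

10

The disjoint cycles have lengths 5, 2, 1, 1.
Since disjoint cycles commute, ord(π) = lcm(5, 2) = 10.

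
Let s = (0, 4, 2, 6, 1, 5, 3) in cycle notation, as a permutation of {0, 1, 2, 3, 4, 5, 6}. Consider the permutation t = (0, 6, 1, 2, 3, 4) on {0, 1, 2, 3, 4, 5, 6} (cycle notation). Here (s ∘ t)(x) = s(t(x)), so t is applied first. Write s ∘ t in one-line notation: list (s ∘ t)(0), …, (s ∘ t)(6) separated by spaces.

1 6 0 2 4 3 5

Chase each element through t then s: 0 → 6 → 1; 1 → 2 → 6; 2 → 3 → 0; 3 → 4 → 2; 4 → 0 → 4; 5 → 5 → 3; 6 → 1 → 5.
So s ∘ t in one-line form is 1 6 0 2 4 3 5.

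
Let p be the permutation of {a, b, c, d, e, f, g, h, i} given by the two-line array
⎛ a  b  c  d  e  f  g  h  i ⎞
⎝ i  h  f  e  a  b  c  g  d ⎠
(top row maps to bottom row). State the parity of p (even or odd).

In disjoint-cycle form the cycle lengths are 5, 4.
A cycle of length ℓ contributes ℓ−1 transpositions, so p is a product of 4 + 3 = 7 transpositions — odd.

odd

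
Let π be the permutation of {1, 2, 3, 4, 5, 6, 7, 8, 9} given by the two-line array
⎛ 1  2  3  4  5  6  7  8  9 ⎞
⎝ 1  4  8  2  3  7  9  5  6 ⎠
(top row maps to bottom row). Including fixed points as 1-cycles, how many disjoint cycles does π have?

4

The cycle decomposition is (1)(2, 4)(3, 8, 5)(6, 7, 9), which has 4 cycles (counting 1-cycles).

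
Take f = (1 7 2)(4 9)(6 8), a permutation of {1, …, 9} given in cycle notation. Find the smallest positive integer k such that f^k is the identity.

The disjoint cycles have lengths 3, 2, 2, 1, 1.
The order of f is the least common multiple of its cycle lengths: lcm(3, 2, 2) = 6.

6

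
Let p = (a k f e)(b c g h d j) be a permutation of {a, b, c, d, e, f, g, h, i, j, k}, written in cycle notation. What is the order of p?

12

The disjoint cycles have lengths 6, 4, 1.
Since disjoint cycles commute, ord(p) = lcm(6, 4) = 12.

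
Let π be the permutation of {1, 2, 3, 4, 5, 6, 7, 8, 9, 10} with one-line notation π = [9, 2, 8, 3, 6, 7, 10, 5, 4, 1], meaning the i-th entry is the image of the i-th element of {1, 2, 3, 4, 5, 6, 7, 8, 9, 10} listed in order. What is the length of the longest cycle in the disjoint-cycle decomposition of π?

9

Decomposing into disjoint cycles gives (1, 9, 4, 3, 8, 5, 6, 7, 10); the longest has length 9.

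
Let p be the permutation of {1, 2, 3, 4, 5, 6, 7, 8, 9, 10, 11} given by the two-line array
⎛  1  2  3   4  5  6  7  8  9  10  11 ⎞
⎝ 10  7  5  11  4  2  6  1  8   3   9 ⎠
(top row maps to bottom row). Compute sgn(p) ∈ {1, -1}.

In disjoint-cycle form the cycle lengths are 8, 3.
A cycle of length ℓ contributes ℓ−1 transpositions, so p is a product of 7 + 2 = 9 transpositions — odd.

-1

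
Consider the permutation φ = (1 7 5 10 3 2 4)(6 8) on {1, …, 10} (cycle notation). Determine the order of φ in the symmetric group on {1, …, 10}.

The cycle type of φ is (7, 2, 1).
The order of φ is the least common multiple of its cycle lengths: lcm(7, 2) = 14.

14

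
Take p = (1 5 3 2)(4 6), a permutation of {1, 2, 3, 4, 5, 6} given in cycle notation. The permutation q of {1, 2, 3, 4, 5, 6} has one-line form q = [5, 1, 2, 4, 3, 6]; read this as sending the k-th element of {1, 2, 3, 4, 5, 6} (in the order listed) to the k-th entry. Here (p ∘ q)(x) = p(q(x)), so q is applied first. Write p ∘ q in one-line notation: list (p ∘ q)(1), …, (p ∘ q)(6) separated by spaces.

(p ∘ q)(x) = p(q(x)). Computing each image: p(q(1)) = p(5) = 3, p(q(2)) = p(1) = 5, p(q(3)) = p(2) = 1, p(q(4)) = p(4) = 6, p(q(5)) = p(3) = 2, p(q(6)) = p(6) = 4.
Hence p ∘ q = [3 5 1 6 2 4].

3 5 1 6 2 4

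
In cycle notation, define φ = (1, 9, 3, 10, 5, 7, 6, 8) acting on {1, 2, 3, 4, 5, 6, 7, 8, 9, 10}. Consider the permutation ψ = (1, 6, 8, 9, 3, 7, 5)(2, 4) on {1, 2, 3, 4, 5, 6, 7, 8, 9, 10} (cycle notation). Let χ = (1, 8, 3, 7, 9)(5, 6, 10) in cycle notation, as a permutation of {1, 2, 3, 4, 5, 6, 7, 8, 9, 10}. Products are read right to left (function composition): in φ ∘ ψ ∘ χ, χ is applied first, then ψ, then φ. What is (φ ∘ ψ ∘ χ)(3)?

7

Apply the permutations in order: χ(3) = 7, then ψ(7) = 5, then φ(5) = 7. So (φ ∘ ψ ∘ χ)(3) = 7.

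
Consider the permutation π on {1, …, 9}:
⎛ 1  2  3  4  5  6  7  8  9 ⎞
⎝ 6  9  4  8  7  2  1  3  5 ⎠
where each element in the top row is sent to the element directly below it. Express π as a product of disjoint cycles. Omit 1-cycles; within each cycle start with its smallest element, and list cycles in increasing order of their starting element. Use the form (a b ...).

From 1: 1 → 6 → 2 → 9 → 5 → 7 → 1, closing the cycle (1 6 2 9 5 7).
Continuing from each remaining unvisited element yields (1 6 2 9 5 7)(3 4 8).

(1 6 2 9 5 7)(3 4 8)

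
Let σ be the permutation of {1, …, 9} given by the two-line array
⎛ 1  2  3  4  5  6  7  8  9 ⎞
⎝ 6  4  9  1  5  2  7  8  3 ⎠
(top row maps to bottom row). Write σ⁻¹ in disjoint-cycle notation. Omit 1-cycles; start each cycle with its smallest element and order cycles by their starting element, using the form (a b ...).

(1 4 2 6)(3 9)

First write σ in disjoint cycles: (1 6 2 4)(3 9).
The inverse reverses every cycle; in canonical form, σ⁻¹ = (1 4 2 6)(3 9).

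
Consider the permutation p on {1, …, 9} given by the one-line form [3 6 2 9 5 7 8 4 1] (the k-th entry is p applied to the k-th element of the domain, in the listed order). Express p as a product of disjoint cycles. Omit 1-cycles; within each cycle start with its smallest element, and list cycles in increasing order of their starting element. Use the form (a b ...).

Iterating p from 1 gives 1 → 3 → 2 → 6 → 7 → 8 → 4 → 9 → 1; that is the 8-cycle (1 3 2 6 7 8 4 9).
Repeating from the next unused element and collecting all non-trivial cycles gives (1 3 2 6 7 8 4 9).

(1 3 2 6 7 8 4 9)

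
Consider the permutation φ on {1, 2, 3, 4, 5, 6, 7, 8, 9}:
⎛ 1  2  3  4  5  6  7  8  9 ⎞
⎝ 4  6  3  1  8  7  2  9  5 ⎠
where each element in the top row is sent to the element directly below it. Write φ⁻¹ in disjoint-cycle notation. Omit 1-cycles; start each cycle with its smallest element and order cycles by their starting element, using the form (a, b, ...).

The cycle decomposition of φ is (1, 4)(2, 6, 7)(5, 8, 9).
Reversing each cycle (and rotating so the smallest element leads) gives φ⁻¹ = (1, 4)(2, 7, 6)(5, 9, 8).

(1, 4)(2, 7, 6)(5, 9, 8)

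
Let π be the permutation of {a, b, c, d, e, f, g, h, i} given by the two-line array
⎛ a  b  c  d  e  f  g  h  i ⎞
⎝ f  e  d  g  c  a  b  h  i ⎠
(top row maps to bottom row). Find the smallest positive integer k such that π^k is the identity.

Writing π as disjoint cycles, the cycle lengths are 5, 2, 1, 1.
The order of π is the least common multiple of its cycle lengths: lcm(5, 2) = 10.

10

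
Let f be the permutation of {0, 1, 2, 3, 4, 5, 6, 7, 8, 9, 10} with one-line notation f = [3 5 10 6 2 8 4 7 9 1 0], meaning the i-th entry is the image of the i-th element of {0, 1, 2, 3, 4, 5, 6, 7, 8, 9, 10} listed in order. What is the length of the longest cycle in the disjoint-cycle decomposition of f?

Decomposing into disjoint cycles gives (0, 3, 6, 4, 2, 10)(1, 5, 8, 9); the longest has length 6.

6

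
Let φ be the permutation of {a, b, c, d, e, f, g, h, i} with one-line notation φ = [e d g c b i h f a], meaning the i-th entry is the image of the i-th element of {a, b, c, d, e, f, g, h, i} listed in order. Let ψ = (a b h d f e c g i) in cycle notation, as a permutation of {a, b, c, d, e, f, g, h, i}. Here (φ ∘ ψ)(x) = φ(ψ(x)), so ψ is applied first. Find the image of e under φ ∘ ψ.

(φ ∘ ψ)(e) = φ(ψ(e)). ψ(e) = c, then φ(c) = g. So (φ ∘ ψ)(e) = g.

g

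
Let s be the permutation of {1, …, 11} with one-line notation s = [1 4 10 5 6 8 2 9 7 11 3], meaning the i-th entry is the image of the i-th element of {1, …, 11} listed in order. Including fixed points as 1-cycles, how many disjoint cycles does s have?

3

The cycle decomposition is (1)(2 4 5 6 8 9 7)(3 10 11), which has 3 cycles (counting 1-cycles).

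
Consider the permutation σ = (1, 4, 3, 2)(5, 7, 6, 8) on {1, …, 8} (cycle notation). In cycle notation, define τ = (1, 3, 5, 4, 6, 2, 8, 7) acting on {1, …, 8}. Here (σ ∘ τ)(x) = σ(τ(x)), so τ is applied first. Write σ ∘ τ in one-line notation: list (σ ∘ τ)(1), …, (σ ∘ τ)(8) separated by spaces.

2 5 7 8 3 1 4 6

Chase each element through τ then σ: 1 → 3 → 2; 2 → 8 → 5; 3 → 5 → 7; 4 → 6 → 8; 5 → 4 → 3; 6 → 2 → 1; 7 → 1 → 4; 8 → 7 → 6.
So σ ∘ τ in one-line form is 2 5 7 8 3 1 4 6.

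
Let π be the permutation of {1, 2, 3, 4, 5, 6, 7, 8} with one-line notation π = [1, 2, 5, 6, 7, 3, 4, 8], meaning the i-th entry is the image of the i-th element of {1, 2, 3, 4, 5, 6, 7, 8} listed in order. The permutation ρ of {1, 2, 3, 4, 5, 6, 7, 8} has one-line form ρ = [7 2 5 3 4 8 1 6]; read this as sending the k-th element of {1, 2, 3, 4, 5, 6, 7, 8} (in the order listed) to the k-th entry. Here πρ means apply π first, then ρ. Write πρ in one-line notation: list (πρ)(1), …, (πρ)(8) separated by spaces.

7 2 4 8 1 5 3 6

(πρ)(x) = ρ(π(x)). Computing each image: ρ(π(1)) = ρ(1) = 7, ρ(π(2)) = ρ(2) = 2, ρ(π(3)) = ρ(5) = 4, ρ(π(4)) = ρ(6) = 8, ρ(π(5)) = ρ(7) = 1, ρ(π(6)) = ρ(3) = 5, ρ(π(7)) = ρ(4) = 3, ρ(π(8)) = ρ(8) = 6.
Hence πρ = [7 2 4 8 1 5 3 6].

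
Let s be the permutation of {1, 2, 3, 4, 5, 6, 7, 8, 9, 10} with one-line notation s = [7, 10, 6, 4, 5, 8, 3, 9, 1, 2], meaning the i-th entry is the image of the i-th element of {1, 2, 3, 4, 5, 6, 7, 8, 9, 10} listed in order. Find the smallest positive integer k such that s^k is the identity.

Writing s as disjoint cycles, the cycle lengths are 6, 2, 1, 1.
The order is lcm(6, 2) = 6.

6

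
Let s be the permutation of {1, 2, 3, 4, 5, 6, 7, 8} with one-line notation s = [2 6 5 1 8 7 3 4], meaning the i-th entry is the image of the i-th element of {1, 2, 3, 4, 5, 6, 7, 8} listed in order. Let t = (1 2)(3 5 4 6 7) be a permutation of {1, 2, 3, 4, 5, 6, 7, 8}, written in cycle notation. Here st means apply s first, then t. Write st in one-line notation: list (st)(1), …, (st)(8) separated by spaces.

1 7 4 2 8 3 5 6

Chase each element through s then t: 1 → 2 → 1; 2 → 6 → 7; 3 → 5 → 4; 4 → 1 → 2; 5 → 8 → 8; 6 → 7 → 3; 7 → 3 → 5; 8 → 4 → 6.
Collecting the images, st = [1 7 4 2 8 3 5 6].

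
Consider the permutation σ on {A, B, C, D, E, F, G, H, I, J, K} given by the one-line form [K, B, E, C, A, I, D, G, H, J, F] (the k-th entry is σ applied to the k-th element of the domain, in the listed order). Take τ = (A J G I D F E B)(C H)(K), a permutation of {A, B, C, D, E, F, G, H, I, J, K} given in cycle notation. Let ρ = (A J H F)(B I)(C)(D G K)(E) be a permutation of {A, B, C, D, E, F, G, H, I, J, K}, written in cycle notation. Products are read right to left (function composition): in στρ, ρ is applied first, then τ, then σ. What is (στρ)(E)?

Apply the permutations in order: ρ(E) = E, then τ(E) = B, then σ(B) = B. So (στρ)(E) = B.

B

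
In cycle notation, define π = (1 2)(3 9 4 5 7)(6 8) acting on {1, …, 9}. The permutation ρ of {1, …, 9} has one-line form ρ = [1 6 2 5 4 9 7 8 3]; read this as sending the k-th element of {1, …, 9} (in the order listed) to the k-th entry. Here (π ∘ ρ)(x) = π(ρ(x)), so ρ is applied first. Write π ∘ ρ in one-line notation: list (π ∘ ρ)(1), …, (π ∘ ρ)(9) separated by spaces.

2 8 1 7 5 4 3 6 9

Chase each element through ρ then π: 1 → 1 → 2; 2 → 6 → 8; 3 → 2 → 1; 4 → 5 → 7; 5 → 4 → 5; 6 → 9 → 4; 7 → 7 → 3; 8 → 8 → 6; 9 → 3 → 9.
So π ∘ ρ in one-line form is 2 8 1 7 5 4 3 6 9.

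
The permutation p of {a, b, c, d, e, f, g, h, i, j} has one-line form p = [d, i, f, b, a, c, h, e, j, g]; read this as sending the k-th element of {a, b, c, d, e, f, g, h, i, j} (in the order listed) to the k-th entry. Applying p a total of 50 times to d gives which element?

Tracing d → b → … returns to d after 8 steps, so d lies in an 8-cycle (a, d, b, i, j, g, h, e).
Powers repeat with period 8 on this cycle, and 50 mod 8 = 2, so p^50(d) = p^2(d).
Stepping 2 places around the cycle: d → b → i.

i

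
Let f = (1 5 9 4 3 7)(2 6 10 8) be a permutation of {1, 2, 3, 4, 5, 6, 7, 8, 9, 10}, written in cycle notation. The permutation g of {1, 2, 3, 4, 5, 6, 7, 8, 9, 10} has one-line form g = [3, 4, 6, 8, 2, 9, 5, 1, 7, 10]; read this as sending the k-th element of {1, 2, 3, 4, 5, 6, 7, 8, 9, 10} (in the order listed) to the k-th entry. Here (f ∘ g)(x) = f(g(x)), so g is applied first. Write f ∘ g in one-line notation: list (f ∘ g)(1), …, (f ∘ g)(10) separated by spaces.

7 3 10 2 6 4 9 5 1 8

(f ∘ g)(x) = f(g(x)). Computing each image: f(g(1)) = f(3) = 7, f(g(2)) = f(4) = 3, f(g(3)) = f(6) = 10, f(g(4)) = f(8) = 2, f(g(5)) = f(2) = 6, f(g(6)) = f(9) = 4, f(g(7)) = f(5) = 9, f(g(8)) = f(1) = 5, f(g(9)) = f(7) = 1, f(g(10)) = f(10) = 8.
Hence f ∘ g = [7 3 10 2 6 4 9 5 1 8].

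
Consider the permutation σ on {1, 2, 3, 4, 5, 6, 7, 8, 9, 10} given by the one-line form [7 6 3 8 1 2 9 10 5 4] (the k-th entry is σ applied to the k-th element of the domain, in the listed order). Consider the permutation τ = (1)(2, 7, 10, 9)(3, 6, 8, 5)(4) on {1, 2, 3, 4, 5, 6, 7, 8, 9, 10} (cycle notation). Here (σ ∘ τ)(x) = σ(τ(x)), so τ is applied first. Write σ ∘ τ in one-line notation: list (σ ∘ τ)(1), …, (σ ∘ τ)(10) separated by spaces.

7 9 2 8 3 10 4 1 6 5

(σ ∘ τ)(x) = σ(τ(x)). Computing each image: σ(τ(1)) = σ(1) = 7, σ(τ(2)) = σ(7) = 9, σ(τ(3)) = σ(6) = 2, σ(τ(4)) = σ(4) = 8, σ(τ(5)) = σ(3) = 3, σ(τ(6)) = σ(8) = 10, σ(τ(7)) = σ(10) = 4, σ(τ(8)) = σ(5) = 1, σ(τ(9)) = σ(2) = 6, σ(τ(10)) = σ(9) = 5.
Hence σ ∘ τ = [7 9 2 8 3 10 4 1 6 5].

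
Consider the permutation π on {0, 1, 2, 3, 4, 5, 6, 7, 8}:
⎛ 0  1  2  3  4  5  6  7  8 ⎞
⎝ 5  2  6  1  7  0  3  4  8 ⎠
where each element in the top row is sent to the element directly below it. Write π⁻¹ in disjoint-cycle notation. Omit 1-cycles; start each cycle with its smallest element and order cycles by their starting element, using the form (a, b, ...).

(0, 5)(1, 3, 6, 2)(4, 7)

First write π in disjoint cycles: (0, 5)(1, 2, 6, 3)(4, 7).
Reversing each cycle (and rotating so the smallest element leads) gives π⁻¹ = (0, 5)(1, 3, 6, 2)(4, 7).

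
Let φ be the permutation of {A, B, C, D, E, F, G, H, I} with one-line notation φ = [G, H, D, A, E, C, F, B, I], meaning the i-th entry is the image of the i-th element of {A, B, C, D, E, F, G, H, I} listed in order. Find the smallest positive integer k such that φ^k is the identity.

Writing φ as disjoint cycles, the cycle lengths are 5, 2, 1, 1.
Since disjoint cycles commute, ord(φ) = lcm(5, 2) = 10.

10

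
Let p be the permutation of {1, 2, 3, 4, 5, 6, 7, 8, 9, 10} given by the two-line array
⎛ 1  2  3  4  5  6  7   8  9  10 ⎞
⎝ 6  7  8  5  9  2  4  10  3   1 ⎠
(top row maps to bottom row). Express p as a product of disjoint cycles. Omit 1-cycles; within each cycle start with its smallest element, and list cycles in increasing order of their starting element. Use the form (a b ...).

(1 6 2 7 4 5 9 3 8 10)

From 1: 1 → 6 → 2 → 7 → 4 → 5 → 9 → 3 → 8 → 10 → 1, closing the cycle (1 6 2 7 4 5 9 3 8 10).
Continuing from each remaining unvisited element yields (1 6 2 7 4 5 9 3 8 10).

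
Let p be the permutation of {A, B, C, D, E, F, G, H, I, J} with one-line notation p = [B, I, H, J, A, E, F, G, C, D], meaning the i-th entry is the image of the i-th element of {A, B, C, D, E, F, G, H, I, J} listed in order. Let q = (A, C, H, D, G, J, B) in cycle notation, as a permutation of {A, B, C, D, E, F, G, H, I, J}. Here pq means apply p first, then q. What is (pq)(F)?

E

(pq)(F) = q(p(F)). p(F) = E, then q(E) = E. So (pq)(F) = E.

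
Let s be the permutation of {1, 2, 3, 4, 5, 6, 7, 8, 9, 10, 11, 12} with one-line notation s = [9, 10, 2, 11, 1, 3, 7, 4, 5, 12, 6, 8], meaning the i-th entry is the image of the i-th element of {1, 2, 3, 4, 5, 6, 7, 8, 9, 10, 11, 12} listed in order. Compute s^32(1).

Tracing 1 → 9 → … returns to 1 after 3 steps, so 1 lies in a 3-cycle (1, 9, 5).
Since the cycle has length 3, s^32 acts on it the same as s^2 (32 mod 3 = 2).
Stepping 2 places around the cycle: 1 → 9 → 5.

5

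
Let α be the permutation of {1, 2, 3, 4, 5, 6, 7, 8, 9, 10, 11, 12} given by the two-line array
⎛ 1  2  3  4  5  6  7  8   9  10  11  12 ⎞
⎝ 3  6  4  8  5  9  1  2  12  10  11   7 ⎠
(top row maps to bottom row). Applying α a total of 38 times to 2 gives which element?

9

Tracing 2 → 6 → … returns to 2 after 9 steps, so 2 lies in a 9-cycle (1 3 4 8 2 6 9 12 7).
Powers repeat with period 9 on this cycle, and 38 mod 9 = 2, so α^38(2) = α^2(2).
Stepping 2 places around the cycle: 2 → 6 → 9.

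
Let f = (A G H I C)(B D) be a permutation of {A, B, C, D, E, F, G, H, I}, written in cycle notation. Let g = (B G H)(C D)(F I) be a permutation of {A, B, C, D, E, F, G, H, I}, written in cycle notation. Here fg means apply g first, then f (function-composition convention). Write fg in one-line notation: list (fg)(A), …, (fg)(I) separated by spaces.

(fg)(x) = f(g(x)). Computing each image: f(g(A)) = f(A) = G, f(g(B)) = f(G) = H, f(g(C)) = f(D) = B, f(g(D)) = f(C) = A, f(g(E)) = f(E) = E, f(g(F)) = f(I) = C, f(g(G)) = f(H) = I, f(g(H)) = f(B) = D, f(g(I)) = f(F) = F.
Hence fg = [G H B A E C I D F].

G H B A E C I D F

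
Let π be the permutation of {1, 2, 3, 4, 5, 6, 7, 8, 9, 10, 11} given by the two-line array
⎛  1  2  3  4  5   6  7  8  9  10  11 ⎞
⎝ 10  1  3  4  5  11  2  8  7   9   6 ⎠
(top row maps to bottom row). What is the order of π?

The disjoint-cycle form of π has cycle lengths 5, 2, 1, 1, 1, 1.
The order is lcm(5, 2) = 10.

10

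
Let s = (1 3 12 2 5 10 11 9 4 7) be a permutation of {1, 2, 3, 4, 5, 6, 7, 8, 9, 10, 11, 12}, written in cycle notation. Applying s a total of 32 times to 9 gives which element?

7

9 lies in the 10-cycle (1 3 12 2 5 10 11 9 4 7).
On a 10-cycle, s^10 is the identity, so s^32 = s^2 there (32 ≡ 2 mod 10).
Stepping 2 places around the cycle: 9 → 4 → 7.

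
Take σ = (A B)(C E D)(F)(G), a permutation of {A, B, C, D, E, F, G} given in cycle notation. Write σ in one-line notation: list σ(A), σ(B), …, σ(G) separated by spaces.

B A E C D F G

Each element maps to the next entry in its cycle (wrapping to the front): A↦B, B↦A, C↦E, D↦C, E↦D, F↦F, G↦G.
So the one-line form is B A E C D F G.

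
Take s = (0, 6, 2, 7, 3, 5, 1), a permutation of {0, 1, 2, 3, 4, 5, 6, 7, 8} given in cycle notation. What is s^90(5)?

5 lies in the 7-cycle (0, 6, 2, 7, 3, 5, 1).
On a 7-cycle, s^7 is the identity, so s^90 = s^6 there (90 ≡ 6 mod 7).
Advancing 6 steps from 5: 5 → 1 → 0 → 6 → 2 → 7 → 3.

3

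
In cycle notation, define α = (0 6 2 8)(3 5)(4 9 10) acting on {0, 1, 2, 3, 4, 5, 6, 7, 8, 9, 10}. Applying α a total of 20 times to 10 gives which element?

9

10 lies in the 3-cycle (4 9 10).
Powers repeat with period 3 on this cycle, and 20 mod 3 = 2, so α^20(10) = α^2(10).
Stepping 2 places around the cycle: 10 → 4 → 9.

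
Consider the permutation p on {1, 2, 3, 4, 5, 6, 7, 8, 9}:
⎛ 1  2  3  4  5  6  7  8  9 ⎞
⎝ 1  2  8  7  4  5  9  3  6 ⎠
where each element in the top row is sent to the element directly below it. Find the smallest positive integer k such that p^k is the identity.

Decomposing into disjoint cycles gives cycle lengths 5, 2, 1, 1.
The order is lcm(5, 2) = 10.

10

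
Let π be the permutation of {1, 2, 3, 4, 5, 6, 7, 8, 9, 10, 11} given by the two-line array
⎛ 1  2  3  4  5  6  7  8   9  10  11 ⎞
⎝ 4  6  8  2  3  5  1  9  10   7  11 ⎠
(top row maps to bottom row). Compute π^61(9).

10

Tracing 9 → 10 → … returns to 9 after 10 steps, so 9 lies in a 10-cycle (1, 4, 2, 6, 5, 3, 8, 9, 10, 7).
On a 10-cycle, π^10 is the identity, so π^61 = π^1 there (61 ≡ 1 mod 10).
Stepping 1 place around the cycle: 9 → 10.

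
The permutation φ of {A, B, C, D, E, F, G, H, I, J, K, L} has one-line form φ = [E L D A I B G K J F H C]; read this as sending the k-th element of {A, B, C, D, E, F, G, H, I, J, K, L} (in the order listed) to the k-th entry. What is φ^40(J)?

C

Tracing J → F → … returns to J after 9 steps, so J lies in a 9-cycle (A E I J F B L C D).
Powers repeat with period 9 on this cycle, and 40 mod 9 = 4, so φ^40(J) = φ^4(J).
Stepping 4 places around the cycle: J → F → B → L → C.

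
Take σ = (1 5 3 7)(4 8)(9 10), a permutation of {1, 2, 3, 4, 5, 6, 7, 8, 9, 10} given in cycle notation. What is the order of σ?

4

The disjoint cycles have lengths 4, 2, 2, 1, 1.
The order of σ is the least common multiple of its cycle lengths: lcm(4, 2, 2) = 4.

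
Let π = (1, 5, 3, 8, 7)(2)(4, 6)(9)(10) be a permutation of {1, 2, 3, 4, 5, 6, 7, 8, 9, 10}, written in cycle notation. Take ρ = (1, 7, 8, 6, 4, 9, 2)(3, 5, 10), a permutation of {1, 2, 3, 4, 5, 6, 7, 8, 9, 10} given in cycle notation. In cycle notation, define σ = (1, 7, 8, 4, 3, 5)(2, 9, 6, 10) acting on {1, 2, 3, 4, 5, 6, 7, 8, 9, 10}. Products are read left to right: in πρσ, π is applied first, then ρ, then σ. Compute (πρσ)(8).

Chase 8: π(8) = 7; ρ(7) = 8; σ(8) = 4. Hence (πρσ)(8) = 4.

4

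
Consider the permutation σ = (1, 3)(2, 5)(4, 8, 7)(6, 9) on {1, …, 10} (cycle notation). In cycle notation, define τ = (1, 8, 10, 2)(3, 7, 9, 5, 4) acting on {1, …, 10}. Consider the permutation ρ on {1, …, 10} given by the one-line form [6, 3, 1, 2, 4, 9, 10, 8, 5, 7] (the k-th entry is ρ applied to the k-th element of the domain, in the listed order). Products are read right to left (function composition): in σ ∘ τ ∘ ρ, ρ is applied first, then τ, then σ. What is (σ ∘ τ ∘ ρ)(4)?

3

(σ ∘ τ ∘ ρ)(4) = σ(τ(ρ(4))). ρ(4) = 2, then τ(2) = 1, then σ(1) = 3, so the result is 3.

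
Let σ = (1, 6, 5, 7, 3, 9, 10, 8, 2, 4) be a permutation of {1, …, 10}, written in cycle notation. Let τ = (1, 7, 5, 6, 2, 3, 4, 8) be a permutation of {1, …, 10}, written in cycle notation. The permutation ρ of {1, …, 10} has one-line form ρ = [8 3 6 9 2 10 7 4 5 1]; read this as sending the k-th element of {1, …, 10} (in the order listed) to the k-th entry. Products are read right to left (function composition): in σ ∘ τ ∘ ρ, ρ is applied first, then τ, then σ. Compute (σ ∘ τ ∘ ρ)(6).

8

Chase 6: ρ(6) = 10; τ(10) = 10; σ(10) = 8. Hence (σ ∘ τ ∘ ρ)(6) = 8.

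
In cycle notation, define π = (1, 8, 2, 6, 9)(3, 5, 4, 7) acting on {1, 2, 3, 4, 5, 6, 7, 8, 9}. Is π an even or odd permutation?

odd

The cycle lengths are 5, 4.
A cycle of length ℓ contributes ℓ−1 transpositions, so π is a product of 4 + 3 = 7 transpositions — odd.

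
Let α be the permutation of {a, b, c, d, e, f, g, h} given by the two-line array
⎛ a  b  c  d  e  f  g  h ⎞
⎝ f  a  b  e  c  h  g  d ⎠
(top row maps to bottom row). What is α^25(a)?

Tracing a → f → … returns to a after 7 steps, so a lies in a 7-cycle (a f h d e c b).
Powers repeat with period 7 on this cycle, and 25 mod 7 = 4, so α^25(a) = α^4(a).
Advancing 4 steps from a: a → f → h → d → e.

e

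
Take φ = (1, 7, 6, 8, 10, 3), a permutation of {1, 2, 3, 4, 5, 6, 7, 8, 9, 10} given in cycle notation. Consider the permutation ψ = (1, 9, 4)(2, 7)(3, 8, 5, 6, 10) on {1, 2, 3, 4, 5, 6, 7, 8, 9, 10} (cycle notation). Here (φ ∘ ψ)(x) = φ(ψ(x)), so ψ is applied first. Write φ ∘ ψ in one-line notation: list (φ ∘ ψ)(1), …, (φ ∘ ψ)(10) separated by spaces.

For each element, apply ψ then φ: 1 → 9 → 9; 2 → 7 → 6; 3 → 8 → 10; 4 → 1 → 7; 5 → 6 → 8; 6 → 10 → 3; 7 → 2 → 2; 8 → 5 → 5; 9 → 4 → 4; 10 → 3 → 1.
Collecting the images, φ ∘ ψ = [9 6 10 7 8 3 2 5 4 1].

9 6 10 7 8 3 2 5 4 1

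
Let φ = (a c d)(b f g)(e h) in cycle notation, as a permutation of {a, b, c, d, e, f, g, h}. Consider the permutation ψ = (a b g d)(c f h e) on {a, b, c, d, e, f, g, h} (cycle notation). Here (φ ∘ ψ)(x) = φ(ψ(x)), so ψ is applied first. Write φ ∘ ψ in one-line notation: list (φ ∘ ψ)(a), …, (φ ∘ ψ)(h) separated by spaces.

(φ ∘ ψ)(x) = φ(ψ(x)). Computing each image: φ(ψ(a)) = φ(b) = f, φ(ψ(b)) = φ(g) = b, φ(ψ(c)) = φ(f) = g, φ(ψ(d)) = φ(a) = c, φ(ψ(e)) = φ(c) = d, φ(ψ(f)) = φ(h) = e, φ(ψ(g)) = φ(d) = a, φ(ψ(h)) = φ(e) = h.
Hence φ ∘ ψ = [f b g c d e a h].

f b g c d e a h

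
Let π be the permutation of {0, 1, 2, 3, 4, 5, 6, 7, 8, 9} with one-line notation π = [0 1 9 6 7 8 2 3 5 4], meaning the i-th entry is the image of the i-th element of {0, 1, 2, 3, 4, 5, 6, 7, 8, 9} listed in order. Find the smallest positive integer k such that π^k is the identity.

Writing π as disjoint cycles, the cycle lengths are 6, 2, 1, 1.
Since disjoint cycles commute, ord(π) = lcm(6, 2) = 6.

6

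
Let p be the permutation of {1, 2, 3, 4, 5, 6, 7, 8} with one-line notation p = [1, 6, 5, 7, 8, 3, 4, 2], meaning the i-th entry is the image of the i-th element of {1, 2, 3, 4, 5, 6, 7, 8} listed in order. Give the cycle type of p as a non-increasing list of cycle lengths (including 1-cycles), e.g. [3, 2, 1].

The disjoint cycles are (1)(2 6 3 5 8)(4 7), with lengths 5, 2, 1 in non-increasing order.

[5, 2, 1]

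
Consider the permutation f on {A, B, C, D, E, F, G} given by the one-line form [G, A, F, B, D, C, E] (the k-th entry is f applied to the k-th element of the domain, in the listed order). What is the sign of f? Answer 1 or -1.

-1

In disjoint-cycle form the cycle lengths are 5, 2.
A cycle is odd iff its length is even; f has 1 even-length cycle, so sgn(f) = (−1)^1 and f is odd.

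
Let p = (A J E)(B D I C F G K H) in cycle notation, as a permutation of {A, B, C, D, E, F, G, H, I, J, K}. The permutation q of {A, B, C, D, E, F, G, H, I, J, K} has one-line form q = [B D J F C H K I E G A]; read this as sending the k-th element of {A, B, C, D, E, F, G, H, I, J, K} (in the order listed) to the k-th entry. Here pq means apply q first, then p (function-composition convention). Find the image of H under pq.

First apply q: q(H) = I, then p(I) = C. Thus (pq)(H) = C.

C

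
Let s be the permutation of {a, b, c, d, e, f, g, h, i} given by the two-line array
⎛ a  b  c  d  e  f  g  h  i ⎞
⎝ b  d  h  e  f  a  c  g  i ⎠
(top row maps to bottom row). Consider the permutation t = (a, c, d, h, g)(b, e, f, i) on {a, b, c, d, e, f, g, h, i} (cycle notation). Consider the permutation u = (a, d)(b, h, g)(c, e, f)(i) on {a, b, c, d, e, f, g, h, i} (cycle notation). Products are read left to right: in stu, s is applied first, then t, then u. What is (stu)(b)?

g

Chase b: s(b) = d; t(d) = h; u(h) = g. Hence (stu)(b) = g.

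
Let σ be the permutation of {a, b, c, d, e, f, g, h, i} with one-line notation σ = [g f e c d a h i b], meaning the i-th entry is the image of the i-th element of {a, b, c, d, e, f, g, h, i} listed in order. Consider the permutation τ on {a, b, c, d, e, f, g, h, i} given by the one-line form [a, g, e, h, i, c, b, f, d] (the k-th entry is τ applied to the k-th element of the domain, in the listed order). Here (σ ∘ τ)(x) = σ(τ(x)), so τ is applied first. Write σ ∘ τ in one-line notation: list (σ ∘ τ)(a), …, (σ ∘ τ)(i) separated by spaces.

(σ ∘ τ)(x) = σ(τ(x)). Computing each image: σ(τ(a)) = σ(a) = g, σ(τ(b)) = σ(g) = h, σ(τ(c)) = σ(e) = d, σ(τ(d)) = σ(h) = i, σ(τ(e)) = σ(i) = b, σ(τ(f)) = σ(c) = e, σ(τ(g)) = σ(b) = f, σ(τ(h)) = σ(f) = a, σ(τ(i)) = σ(d) = c.
Hence σ ∘ τ = [g h d i b e f a c].

g h d i b e f a c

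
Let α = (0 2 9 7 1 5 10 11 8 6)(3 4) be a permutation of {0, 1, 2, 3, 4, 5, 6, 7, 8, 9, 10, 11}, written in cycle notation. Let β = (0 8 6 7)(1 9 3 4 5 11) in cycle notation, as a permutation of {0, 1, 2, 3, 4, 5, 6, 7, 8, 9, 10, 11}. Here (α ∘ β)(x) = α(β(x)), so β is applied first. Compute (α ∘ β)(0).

6

β(0) = 8, then α(8) = 6; composing gives (α ∘ β)(0) = 6.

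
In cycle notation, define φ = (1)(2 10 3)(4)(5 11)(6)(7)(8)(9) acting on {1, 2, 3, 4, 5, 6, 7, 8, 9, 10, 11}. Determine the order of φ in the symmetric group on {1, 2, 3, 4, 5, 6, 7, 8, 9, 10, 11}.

The disjoint cycles have lengths 3, 2, 1, 1, 1, 1, 1, 1.
The order of φ is the least common multiple of its cycle lengths: lcm(3, 2) = 6.

6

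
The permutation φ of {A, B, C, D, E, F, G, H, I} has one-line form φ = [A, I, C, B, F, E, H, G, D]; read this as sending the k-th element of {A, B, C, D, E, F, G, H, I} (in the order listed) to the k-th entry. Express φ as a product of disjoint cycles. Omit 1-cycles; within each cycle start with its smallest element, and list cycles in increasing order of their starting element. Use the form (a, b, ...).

Start at B and follow images: B → I → D → B, giving the cycle (B, I, D).
Repeating from the next unused element and collecting all non-trivial cycles gives (B, I, D)(E, F)(G, H).

(B, I, D)(E, F)(G, H)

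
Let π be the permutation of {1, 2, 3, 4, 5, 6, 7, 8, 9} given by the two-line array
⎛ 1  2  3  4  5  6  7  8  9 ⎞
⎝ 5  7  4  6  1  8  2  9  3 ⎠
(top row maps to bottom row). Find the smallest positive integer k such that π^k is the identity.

10

Writing π as disjoint cycles, the cycle lengths are 5, 2, 2.
The order is lcm(5, 2, 2) = 10.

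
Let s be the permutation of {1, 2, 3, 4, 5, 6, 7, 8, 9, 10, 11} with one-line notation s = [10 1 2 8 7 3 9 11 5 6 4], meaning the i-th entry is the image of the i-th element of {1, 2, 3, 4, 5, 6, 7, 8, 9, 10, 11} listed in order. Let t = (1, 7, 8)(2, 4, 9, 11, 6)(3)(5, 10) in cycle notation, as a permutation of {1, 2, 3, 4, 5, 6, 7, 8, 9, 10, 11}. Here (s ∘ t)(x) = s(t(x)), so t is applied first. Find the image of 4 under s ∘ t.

(s ∘ t)(4) = s(t(4)). t(4) = 9, then s(9) = 5. So (s ∘ t)(4) = 5.

5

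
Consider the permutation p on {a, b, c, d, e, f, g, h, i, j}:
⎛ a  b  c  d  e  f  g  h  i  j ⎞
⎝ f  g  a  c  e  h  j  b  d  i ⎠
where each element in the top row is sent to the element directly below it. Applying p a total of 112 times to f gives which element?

Tracing f → h → … returns to f after 9 steps, so f lies in a 9-cycle (a f h b g j i d c).
On a 9-cycle, p^9 is the identity, so p^112 = p^4 there (112 ≡ 4 mod 9).
Stepping 4 places around the cycle: f → h → b → g → j.

j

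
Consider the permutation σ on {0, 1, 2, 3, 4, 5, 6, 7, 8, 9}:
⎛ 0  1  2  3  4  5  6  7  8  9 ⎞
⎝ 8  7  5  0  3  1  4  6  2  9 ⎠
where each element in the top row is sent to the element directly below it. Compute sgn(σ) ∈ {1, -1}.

In disjoint-cycle form the cycle lengths are 9, 1.
A cycle is odd iff its length is even; σ has 0 even-length cycles, so sgn(σ) = (−1)^0 and σ is even.

1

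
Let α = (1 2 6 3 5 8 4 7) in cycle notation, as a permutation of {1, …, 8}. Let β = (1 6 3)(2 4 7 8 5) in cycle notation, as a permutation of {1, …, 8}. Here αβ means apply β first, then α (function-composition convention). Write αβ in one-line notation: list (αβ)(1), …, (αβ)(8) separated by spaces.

(αβ)(x) = α(β(x)). Computing each image: α(β(1)) = α(6) = 3, α(β(2)) = α(4) = 7, α(β(3)) = α(1) = 2, α(β(4)) = α(7) = 1, α(β(5)) = α(2) = 6, α(β(6)) = α(3) = 5, α(β(7)) = α(8) = 4, α(β(8)) = α(5) = 8.
Hence αβ = [3 7 2 1 6 5 4 8].

3 7 2 1 6 5 4 8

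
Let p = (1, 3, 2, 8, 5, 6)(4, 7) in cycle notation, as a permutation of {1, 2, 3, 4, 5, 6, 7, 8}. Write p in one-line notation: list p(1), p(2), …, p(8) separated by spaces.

Each element maps to the next entry in its cycle (wrapping to the front): 1→3, 2→8, 3→2, 4→7, 5→6, 6→1, 7→4, 8→5.
So the one-line form is 3 8 2 7 6 1 4 5.

3 8 2 7 6 1 4 5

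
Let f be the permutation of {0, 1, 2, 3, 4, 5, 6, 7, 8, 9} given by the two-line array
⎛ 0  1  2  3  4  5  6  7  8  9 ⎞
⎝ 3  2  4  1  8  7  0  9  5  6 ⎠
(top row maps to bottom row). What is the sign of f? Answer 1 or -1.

In disjoint-cycle form the cycle lengths are 10.
A cycle is odd iff its length is even; f has 1 even-length cycle, so sgn(f) = (−1)^1 and f is odd.

-1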